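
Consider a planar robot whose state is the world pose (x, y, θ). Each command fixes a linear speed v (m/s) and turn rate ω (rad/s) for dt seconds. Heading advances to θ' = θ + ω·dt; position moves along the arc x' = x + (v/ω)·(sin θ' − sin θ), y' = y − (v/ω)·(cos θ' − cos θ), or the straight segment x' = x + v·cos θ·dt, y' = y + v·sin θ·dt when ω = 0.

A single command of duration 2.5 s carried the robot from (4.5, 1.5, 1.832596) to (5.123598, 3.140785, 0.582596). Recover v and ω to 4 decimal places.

v = 0.7500, ω = -0.5000

Δθ = 0.582596 − 1.832596 = -1.250000
ω = Δθ/dt = -1.250000/2.5 = -0.5000
R = −Δy/(cos θ' − cos θ) = -1.5000
v = R·ω = -1.5000·-0.5000 = 0.7500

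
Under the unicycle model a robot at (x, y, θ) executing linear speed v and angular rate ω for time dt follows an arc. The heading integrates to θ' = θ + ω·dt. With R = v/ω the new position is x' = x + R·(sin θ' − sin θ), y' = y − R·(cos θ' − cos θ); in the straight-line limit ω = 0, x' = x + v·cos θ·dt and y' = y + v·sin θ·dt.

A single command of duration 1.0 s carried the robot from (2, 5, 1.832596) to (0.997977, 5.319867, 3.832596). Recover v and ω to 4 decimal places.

Δθ = 3.832596 − 1.832596 = 2.000000
ω = Δθ/dt = 2.000000/1.0 = 2.0000
R = Δx/(sin θ' − sin θ) = 0.6250
v = R·ω = 0.6250·2.0000 = 1.2500

v = 1.2500, ω = 2.0000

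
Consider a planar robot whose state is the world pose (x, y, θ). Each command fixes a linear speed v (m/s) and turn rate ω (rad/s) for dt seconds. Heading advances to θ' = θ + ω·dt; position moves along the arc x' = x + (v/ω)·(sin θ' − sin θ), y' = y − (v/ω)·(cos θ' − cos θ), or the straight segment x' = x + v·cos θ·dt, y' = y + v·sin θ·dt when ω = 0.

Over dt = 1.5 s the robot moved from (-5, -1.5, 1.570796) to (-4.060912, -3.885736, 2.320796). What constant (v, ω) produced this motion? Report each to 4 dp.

Δθ = 2.320796 − 1.570796 = 0.750000
ω = Δθ/dt = 0.750000/1.5 = 0.5000
R = −Δy/(cos θ' − cos θ) = -3.5000
v = R·ω = -3.5000·0.5000 = -1.7500

v = -1.7500, ω = 0.5000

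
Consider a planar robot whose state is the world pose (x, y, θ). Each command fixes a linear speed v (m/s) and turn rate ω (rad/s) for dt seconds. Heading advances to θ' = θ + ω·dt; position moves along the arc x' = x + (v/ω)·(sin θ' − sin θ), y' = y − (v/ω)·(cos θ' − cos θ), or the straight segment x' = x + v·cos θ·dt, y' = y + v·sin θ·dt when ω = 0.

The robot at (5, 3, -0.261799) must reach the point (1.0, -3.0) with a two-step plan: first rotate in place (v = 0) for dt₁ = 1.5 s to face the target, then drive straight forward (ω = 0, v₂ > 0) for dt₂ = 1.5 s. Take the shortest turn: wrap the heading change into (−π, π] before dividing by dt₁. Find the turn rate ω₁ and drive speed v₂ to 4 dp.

heading to target = atan2(-3−3, 1−5) = -2.1588
Δθ = wrap(-2.1588 − -0.2618) = -1.8970; ω₁ = Δθ/dt₁ = -1.2647
distance = √((1−5)² + (-3−3)²) = 7.2111; v₂ = distance/dt₂ = 4.8074

ω₁ = -1.2647, v₂ = 4.8074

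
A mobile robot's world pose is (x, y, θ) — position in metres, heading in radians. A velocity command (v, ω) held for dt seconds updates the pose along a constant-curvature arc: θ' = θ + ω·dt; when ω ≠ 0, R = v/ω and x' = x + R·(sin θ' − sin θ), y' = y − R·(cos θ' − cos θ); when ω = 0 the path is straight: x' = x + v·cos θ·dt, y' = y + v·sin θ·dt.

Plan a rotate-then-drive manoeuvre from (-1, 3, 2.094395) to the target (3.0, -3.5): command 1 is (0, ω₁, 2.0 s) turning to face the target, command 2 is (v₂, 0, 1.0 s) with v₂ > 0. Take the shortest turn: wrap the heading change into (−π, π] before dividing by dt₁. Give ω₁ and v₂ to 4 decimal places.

ω₁ = -1.5568, v₂ = 7.6322

heading to target = atan2(-3.5−3, 3−-1) = -1.0191
Δθ = wrap(-1.0191 − 2.0944) = -3.1135; ω₁ = Δθ/dt₁ = -1.5568
distance = √((3−-1)² + (-3.5−3)²) = 7.6322; v₂ = distance/dt₂ = 7.6322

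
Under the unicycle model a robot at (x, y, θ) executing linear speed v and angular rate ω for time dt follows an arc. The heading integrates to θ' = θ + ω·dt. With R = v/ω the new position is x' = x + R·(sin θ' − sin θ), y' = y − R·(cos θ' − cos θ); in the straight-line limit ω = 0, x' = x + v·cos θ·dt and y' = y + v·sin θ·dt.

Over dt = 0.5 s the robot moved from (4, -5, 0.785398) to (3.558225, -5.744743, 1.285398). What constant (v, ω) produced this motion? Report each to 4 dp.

Δθ = 1.285398 − 0.785398 = 0.500000
ω = Δθ/dt = 0.500000/0.5 = 1.0000
R = −Δy/(cos θ' − cos θ) = -1.7500
v = R·ω = -1.7500·1.0000 = -1.7500

v = -1.7500, ω = 1.0000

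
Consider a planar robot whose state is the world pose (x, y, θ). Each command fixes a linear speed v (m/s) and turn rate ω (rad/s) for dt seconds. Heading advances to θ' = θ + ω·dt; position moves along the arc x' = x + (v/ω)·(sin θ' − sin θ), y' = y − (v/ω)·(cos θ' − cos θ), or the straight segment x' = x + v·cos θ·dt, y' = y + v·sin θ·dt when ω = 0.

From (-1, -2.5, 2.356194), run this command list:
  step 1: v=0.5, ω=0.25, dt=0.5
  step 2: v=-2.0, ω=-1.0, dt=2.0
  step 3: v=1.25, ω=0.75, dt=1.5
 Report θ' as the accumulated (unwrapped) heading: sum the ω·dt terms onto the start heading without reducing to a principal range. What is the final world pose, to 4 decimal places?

step 1: θ'=2.4812 (R=2.0000) → pose (-1.1874, -2.3347, 2.4812)
step 2: θ'=0.4812 (R=2.0000) → pose (-1.4885, -5.6871, 0.4812)
step 3: θ'=1.6062 (R=1.6667) → pose (-0.5943, -4.1507, 1.6062)

(-0.5943, -4.1507, 1.6062)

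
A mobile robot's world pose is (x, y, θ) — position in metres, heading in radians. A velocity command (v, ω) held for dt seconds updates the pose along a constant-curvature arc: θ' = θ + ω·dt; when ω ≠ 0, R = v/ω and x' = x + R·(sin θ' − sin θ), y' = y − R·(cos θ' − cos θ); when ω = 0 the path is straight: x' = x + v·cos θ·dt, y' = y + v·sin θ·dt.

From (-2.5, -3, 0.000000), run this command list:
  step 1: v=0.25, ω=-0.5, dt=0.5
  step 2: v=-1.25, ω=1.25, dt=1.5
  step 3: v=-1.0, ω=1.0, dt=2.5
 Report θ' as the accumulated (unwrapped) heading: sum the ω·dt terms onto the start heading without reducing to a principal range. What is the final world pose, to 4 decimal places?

(-1.7913, -4.5386, 4.1250)

step 1: θ'=-0.2500 (R=-0.5000) → pose (-2.3763, -3.0155, -0.2500)
step 2: θ'=1.6250 (R=-1.0000) → pose (-3.6222, -4.0386, 1.6250)
step 3: θ'=4.1250 (R=-1.0000) → pose (-1.7913, -4.5386, 4.1250)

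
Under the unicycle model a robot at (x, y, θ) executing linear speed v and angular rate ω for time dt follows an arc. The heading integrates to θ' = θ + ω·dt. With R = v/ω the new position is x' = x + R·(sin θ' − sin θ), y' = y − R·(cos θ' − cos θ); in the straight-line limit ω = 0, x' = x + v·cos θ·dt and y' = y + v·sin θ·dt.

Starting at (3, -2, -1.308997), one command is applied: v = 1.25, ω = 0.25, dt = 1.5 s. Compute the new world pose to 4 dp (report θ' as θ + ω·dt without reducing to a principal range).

θ' = -1.3090 + 0.25·1.5 = -0.9340
R = v/ω = 1.25/0.25 = 5.0000
x' = 3 + 5.0000·(sin -0.9340 − sin -1.3090) = 3.8096
y' = -2 − 5.0000·(cos -0.9340 − cos -1.3090) = -3.6790

(3.8096, -3.6790, -0.9340)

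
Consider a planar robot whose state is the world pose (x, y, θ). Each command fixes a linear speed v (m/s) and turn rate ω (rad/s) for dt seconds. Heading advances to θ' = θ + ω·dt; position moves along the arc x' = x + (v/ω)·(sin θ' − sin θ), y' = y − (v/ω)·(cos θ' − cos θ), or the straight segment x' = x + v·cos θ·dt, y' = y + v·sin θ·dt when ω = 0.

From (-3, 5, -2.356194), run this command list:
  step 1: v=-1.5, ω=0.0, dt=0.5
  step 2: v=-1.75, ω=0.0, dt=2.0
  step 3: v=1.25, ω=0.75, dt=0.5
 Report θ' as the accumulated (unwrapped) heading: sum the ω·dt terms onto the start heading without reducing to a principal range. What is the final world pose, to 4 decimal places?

(-0.3446, 7.4917, -1.9812)

step 1: θ'=-2.3562 (straight) → pose (-2.4697, 5.5303, -2.3562)
step 2: θ'=-2.3562 (straight) → pose (0.0052, 8.0052, -2.3562)
step 3: θ'=-1.9812 (R=1.6667) → pose (-0.3446, 7.4917, -1.9812)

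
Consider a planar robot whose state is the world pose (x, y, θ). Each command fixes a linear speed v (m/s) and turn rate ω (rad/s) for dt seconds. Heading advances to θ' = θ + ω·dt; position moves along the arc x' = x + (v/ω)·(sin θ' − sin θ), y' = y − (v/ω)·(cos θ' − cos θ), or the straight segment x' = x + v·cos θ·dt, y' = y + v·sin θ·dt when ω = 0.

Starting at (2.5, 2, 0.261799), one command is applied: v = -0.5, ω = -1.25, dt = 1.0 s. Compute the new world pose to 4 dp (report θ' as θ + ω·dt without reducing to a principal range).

θ' = 0.2618 + -1.25·1.0 = -0.9882
R = v/ω = -0.5/-1.25 = 0.4000
x' = 2.5 + 0.4000·(sin -0.9882 − sin 0.2618) = 2.0625
y' = 2 − 0.4000·(cos -0.9882 − cos 0.2618) = 2.1663

(2.0625, 2.1663, -0.9882)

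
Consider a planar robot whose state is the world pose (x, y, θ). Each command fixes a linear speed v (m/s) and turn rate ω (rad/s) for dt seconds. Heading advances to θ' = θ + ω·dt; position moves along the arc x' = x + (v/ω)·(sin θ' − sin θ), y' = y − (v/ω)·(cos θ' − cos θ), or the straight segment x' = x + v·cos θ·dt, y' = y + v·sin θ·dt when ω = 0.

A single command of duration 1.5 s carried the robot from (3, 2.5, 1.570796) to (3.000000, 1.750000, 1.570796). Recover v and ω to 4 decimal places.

v = -0.5000, ω = 0.0000

Δθ = 1.570796 − 1.570796 = 0.000000
ω = Δθ/dt = 0.000000/1.5 = 0.0000
ω = 0 → v = (Δx·cos θ + Δy·sin θ)/dt = -0.5000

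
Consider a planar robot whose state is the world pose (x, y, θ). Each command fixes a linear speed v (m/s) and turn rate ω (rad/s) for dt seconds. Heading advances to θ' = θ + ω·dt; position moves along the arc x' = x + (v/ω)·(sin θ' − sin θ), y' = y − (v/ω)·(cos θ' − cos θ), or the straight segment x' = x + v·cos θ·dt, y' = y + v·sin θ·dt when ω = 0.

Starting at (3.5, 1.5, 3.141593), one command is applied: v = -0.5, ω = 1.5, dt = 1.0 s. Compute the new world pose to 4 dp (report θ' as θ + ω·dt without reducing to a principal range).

(3.8325, 1.8098, 4.6416)

θ' = 3.1416 + 1.5·1.0 = 4.6416
R = v/ω = -0.5/1.5 = -0.3333
x' = 3.5 + -0.3333·(sin 4.6416 − sin 3.1416) = 3.8325
y' = 1.5 − -0.3333·(cos 4.6416 − cos 3.1416) = 1.8098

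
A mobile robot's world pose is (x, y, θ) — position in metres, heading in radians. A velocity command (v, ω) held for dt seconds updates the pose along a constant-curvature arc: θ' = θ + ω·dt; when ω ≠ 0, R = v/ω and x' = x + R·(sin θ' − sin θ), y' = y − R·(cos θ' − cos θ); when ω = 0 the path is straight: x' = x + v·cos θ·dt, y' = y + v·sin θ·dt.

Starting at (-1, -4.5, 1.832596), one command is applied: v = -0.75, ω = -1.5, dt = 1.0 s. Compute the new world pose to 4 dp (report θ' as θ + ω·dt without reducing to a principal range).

(-1.3197, -5.1020, 0.3326)

θ' = 1.8326 + -1.5·1.0 = 0.3326
R = v/ω = -0.75/-1.5 = 0.5000
x' = -1 + 0.5000·(sin 0.3326 − sin 1.8326) = -1.3197
y' = -4.5 − 0.5000·(cos 0.3326 − cos 1.8326) = -5.1020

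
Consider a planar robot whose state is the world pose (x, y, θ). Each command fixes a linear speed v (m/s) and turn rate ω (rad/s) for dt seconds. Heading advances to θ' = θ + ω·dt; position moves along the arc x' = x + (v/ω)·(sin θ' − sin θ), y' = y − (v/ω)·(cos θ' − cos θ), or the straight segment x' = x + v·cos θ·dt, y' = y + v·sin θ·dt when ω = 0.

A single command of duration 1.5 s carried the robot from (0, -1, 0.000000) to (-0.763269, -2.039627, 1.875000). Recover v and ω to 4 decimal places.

Δθ = 1.875000 − 0.000000 = 1.875000
ω = Δθ/dt = 1.875000/1.5 = 1.2500
R = −Δy/(cos θ' − cos θ) = -0.8000
v = R·ω = -0.8000·1.2500 = -1.0000

v = -1.0000, ω = 1.2500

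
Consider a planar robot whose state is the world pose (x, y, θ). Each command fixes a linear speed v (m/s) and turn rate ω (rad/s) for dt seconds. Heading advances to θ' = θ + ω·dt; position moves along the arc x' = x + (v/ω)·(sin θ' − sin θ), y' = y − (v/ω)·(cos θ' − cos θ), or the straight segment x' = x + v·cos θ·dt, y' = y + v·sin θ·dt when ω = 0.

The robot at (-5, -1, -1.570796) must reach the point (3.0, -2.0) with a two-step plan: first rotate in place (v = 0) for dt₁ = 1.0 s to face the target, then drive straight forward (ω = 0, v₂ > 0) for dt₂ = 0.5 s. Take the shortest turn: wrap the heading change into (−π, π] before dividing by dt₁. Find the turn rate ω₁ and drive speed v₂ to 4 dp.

ω₁ = 1.4464, v₂ = 16.1245

heading to target = atan2(-2−-1, 3−-5) = -0.1244
Δθ = wrap(-0.1244 − -1.5708) = 1.4464; ω₁ = Δθ/dt₁ = 1.4464
distance = √((3−-5)² + (-2−-1)²) = 8.0623; v₂ = distance/dt₂ = 16.1245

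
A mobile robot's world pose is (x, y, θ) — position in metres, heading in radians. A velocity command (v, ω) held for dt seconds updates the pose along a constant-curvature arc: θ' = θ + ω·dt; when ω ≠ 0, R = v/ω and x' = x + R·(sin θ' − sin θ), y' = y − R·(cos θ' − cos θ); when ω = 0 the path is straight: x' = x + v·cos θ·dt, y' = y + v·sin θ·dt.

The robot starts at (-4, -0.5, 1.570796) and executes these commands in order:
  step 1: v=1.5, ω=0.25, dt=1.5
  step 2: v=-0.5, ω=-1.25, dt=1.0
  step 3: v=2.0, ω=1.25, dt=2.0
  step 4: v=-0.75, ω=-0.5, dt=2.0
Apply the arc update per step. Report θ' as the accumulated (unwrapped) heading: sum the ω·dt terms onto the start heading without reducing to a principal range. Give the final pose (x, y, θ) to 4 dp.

step 1: θ'=1.9458 (R=6.0000) → pose (-4.4170, 1.6976, 1.9458)
step 2: θ'=0.6958 (R=0.4000) → pose (-4.5328, 1.2441, 0.6958)
step 3: θ'=3.1958 (R=1.6000) → pose (-5.6450, 4.0698, 3.1958)
step 4: θ'=2.1958 (R=1.5000) → pose (-4.3473, 3.4497, 2.1958)

(-4.3473, 3.4497, 2.1958)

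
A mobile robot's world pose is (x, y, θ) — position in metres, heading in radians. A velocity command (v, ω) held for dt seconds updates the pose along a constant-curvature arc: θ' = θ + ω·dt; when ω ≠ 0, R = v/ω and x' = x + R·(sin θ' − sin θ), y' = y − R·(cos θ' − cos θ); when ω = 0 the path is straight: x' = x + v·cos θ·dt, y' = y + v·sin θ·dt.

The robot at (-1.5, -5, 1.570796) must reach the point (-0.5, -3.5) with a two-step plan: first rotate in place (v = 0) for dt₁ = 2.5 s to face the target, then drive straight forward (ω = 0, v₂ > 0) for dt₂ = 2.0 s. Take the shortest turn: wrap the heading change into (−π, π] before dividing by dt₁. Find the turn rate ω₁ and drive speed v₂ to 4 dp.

heading to target = atan2(-3.5−-5, -0.5−-1.5) = 0.9828
Δθ = wrap(0.9828 − 1.5708) = -0.5880; ω₁ = Δθ/dt₁ = -0.2352
distance = √((-0.5−-1.5)² + (-3.5−-5)²) = 1.8028; v₂ = distance/dt₂ = 0.9014

ω₁ = -0.2352, v₂ = 0.9014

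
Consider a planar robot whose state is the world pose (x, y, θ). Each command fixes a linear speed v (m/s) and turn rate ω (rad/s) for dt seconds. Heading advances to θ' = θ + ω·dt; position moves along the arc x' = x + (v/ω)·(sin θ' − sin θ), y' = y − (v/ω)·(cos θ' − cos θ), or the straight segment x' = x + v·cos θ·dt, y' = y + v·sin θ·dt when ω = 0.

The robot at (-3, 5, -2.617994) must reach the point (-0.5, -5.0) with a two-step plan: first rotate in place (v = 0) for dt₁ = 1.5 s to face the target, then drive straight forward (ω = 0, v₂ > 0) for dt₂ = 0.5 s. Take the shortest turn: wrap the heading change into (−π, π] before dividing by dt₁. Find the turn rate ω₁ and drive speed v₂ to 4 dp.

heading to target = atan2(-5−5, -0.5−-3) = -1.3258
Δθ = wrap(-1.3258 − -2.6180) = 1.2922; ω₁ = Δθ/dt₁ = 0.8615
distance = √((-0.5−-3)² + (-5−5)²) = 10.3078; v₂ = distance/dt₂ = 20.6155

ω₁ = 0.8615, v₂ = 20.6155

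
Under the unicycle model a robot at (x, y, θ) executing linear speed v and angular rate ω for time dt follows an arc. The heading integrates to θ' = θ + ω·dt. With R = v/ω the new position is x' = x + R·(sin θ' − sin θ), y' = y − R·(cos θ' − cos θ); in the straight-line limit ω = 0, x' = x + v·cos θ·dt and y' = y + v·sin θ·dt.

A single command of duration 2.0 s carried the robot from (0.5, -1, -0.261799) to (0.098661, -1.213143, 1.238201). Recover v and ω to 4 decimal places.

v = -0.2500, ω = 0.7500

Δθ = 1.238201 − -0.261799 = 1.500000
ω = Δθ/dt = 1.500000/2.0 = 0.7500
R = Δx/(sin θ' − sin θ) = -0.3333
v = R·ω = -0.3333·0.7500 = -0.2500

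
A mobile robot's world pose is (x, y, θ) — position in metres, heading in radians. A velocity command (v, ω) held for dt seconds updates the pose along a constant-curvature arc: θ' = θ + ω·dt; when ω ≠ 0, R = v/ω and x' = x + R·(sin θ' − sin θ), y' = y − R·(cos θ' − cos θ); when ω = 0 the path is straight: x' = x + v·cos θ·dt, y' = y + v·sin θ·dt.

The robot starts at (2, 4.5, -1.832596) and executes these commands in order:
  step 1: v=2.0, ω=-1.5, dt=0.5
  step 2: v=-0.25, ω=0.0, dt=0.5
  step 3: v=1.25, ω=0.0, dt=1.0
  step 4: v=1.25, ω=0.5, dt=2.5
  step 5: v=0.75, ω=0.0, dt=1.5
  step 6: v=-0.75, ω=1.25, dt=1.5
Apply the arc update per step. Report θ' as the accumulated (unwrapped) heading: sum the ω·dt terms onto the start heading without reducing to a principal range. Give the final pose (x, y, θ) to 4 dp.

step 1: θ'=-2.5826 (R=-1.3333) → pose (1.4192, 3.7147, -2.5826)
step 2: θ'=-2.5826 (straight) → pose (1.5252, 3.7810, -2.5826)
step 3: θ'=-2.5826 (straight) → pose (0.4655, 3.1181, -2.5826)
step 4: θ'=-1.3326 (R=2.5000) → pose (-0.6381, 0.4087, -1.3326)
step 5: θ'=-1.3326 (straight) → pose (-0.3727, -0.6845, -1.3326)
step 6: θ'=0.5424 (R=-0.6000) → pose (-1.2654, -0.3122, 0.5424)

(-1.2654, -0.3122, 0.5424)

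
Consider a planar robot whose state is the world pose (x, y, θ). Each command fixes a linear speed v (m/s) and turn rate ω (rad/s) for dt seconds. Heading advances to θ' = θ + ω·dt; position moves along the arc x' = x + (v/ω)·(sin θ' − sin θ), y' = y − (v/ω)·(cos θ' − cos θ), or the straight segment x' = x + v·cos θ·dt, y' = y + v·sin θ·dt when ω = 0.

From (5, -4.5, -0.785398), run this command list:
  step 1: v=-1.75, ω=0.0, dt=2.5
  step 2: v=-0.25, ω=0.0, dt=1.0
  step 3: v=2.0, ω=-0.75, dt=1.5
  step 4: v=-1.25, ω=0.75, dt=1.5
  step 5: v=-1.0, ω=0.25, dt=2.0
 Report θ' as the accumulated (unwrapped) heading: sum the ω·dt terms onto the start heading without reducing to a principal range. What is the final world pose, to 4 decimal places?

step 1: θ'=-0.7854 (straight) → pose (1.9064, -1.4064, -0.7854)
step 2: θ'=-0.7854 (straight) → pose (1.7296, -1.2296, -0.7854)
step 3: θ'=-1.9104 (R=-2.6667) → pose (2.3584, -4.0035, -1.9104)
step 4: θ'=-0.7854 (R=-1.6667) → pose (1.9654, -2.2699, -0.7854)
step 5: θ'=-0.2854 (R=-4.0000) → pose (0.2631, -1.2601, -0.2854)

(0.2631, -1.2601, -0.2854)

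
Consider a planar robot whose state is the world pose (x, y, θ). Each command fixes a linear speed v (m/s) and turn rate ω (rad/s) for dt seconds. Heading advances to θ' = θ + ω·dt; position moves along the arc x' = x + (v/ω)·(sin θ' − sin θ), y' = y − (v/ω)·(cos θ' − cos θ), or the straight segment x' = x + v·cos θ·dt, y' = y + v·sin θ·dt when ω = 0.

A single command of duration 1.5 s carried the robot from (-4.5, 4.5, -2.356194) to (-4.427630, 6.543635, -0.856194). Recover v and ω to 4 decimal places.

v = -1.5000, ω = 1.0000

Δθ = -0.856194 − -2.356194 = 1.500000
ω = Δθ/dt = 1.500000/1.5 = 1.0000
R = −Δy/(cos θ' − cos θ) = -1.5000
v = R·ω = -1.5000·1.0000 = -1.5000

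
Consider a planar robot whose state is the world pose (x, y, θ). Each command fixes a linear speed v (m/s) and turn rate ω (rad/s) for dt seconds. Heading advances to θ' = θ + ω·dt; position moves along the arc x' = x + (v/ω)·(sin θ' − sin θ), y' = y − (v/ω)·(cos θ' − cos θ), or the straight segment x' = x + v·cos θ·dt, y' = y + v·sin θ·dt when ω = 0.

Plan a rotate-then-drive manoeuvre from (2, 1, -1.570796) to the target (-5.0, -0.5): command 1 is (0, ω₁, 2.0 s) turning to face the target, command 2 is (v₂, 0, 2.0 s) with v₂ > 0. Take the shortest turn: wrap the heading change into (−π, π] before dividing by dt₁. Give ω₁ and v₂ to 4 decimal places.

ω₁ = -0.6799, v₂ = 3.5795

heading to target = atan2(-0.5−1, -5−2) = -2.9305
Δθ = wrap(-2.9305 − -1.5708) = -1.3597; ω₁ = Δθ/dt₁ = -0.6799
distance = √((-5−2)² + (-0.5−1)²) = 7.1589; v₂ = distance/dt₂ = 3.5795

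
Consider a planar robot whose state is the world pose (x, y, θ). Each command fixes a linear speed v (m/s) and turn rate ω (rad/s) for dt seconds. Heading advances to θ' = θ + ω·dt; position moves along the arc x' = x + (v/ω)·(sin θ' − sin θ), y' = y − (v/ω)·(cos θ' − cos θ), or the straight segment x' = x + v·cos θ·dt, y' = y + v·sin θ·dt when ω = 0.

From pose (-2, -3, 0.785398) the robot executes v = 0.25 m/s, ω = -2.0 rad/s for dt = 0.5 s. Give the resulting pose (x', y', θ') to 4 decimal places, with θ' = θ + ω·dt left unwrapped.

(-1.8850, -2.9663, -0.2146)

θ' = 0.7854 + -2.0·0.5 = -0.2146
R = v/ω = 0.25/-2.0 = -0.1250
x' = -2 + -0.1250·(sin -0.2146 − sin 0.7854) = -1.8850
y' = -3 − -0.1250·(cos -0.2146 − cos 0.7854) = -2.9663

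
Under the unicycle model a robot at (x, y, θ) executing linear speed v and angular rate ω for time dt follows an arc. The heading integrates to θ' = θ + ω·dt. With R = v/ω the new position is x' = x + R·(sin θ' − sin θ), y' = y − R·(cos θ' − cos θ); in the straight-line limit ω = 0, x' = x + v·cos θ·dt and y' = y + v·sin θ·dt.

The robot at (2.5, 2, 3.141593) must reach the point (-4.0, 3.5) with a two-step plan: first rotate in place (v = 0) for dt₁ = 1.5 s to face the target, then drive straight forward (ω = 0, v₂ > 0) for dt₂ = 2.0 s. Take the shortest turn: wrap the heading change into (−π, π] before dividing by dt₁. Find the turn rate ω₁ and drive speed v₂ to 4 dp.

heading to target = atan2(3.5−2, -4−2.5) = 2.9148
Δθ = wrap(2.9148 − 3.1416) = -0.2268; ω₁ = Δθ/dt₁ = -0.1512
distance = √((-4−2.5)² + (3.5−2)²) = 6.6708; v₂ = distance/dt₂ = 3.3354

ω₁ = -0.1512, v₂ = 3.3354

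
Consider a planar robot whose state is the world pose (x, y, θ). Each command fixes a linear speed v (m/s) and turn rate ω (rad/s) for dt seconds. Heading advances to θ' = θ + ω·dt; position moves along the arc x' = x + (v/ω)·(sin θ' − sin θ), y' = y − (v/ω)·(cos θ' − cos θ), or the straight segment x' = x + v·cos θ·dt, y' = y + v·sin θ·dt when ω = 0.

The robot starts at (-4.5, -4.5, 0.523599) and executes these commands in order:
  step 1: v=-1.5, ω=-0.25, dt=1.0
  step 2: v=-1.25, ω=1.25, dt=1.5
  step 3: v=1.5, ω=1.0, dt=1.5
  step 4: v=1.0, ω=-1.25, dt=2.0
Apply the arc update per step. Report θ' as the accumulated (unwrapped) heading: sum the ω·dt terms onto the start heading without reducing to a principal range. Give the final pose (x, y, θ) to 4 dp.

(-9.5493, -5.0705, 1.1486)

step 1: θ'=0.2736 (R=6.0000) → pose (-5.8788, -5.0807, 0.2736)
step 2: θ'=2.1486 (R=-1.0000) → pose (-6.4463, -6.5897, 2.1486)
step 3: θ'=3.6486 (R=1.5000) → pose (-8.4311, -6.0976, 3.6486)
step 4: θ'=1.1486 (R=-0.8000) → pose (-9.5493, -5.0705, 1.1486)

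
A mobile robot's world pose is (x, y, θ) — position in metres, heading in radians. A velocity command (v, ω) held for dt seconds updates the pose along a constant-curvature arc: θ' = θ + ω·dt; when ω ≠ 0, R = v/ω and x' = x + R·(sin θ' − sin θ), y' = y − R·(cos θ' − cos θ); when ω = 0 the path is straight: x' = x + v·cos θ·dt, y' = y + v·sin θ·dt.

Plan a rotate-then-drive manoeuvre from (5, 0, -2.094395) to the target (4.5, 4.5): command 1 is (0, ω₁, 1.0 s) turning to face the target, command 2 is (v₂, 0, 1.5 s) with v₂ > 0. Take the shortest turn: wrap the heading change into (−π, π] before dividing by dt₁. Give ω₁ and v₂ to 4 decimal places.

ω₁ = -2.5073, v₂ = 3.0185

heading to target = atan2(4.5−0, 4.5−5) = 1.6815
Δθ = wrap(1.6815 − -2.0944) = -2.5073; ω₁ = Δθ/dt₁ = -2.5073
distance = √((4.5−5)² + (4.5−0)²) = 4.5277; v₂ = distance/dt₂ = 3.0185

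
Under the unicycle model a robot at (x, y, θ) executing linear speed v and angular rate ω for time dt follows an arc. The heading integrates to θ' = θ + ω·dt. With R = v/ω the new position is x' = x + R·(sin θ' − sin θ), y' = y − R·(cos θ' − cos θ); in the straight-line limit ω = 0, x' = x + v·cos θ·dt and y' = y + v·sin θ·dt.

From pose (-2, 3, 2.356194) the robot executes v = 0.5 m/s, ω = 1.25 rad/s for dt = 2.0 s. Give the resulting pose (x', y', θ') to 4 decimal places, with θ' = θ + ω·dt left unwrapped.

(-2.6787, 2.6598, 4.8562)

θ' = 2.3562 + 1.25·2.0 = 4.8562
R = v/ω = 0.5/1.25 = 0.4000
x' = -2 + 0.4000·(sin 4.8562 − sin 2.3562) = -2.6787
y' = 3 − 0.4000·(cos 4.8562 − cos 2.3562) = 2.6598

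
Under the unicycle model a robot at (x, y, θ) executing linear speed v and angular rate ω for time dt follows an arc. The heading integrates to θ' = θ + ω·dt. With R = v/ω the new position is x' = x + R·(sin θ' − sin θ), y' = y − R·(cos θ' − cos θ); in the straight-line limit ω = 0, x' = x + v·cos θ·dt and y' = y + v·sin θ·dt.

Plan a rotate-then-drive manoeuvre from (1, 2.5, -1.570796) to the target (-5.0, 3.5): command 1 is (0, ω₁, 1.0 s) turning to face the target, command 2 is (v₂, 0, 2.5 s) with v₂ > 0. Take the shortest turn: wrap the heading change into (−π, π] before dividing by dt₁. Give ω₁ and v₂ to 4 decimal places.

heading to target = atan2(3.5−2.5, -5−1) = 2.9764
Δθ = wrap(2.9764 − -1.5708) = -1.7359; ω₁ = Δθ/dt₁ = -1.7359
distance = √((-5−1)² + (3.5−2.5)²) = 6.0828; v₂ = distance/dt₂ = 2.4331

ω₁ = -1.7359, v₂ = 2.4331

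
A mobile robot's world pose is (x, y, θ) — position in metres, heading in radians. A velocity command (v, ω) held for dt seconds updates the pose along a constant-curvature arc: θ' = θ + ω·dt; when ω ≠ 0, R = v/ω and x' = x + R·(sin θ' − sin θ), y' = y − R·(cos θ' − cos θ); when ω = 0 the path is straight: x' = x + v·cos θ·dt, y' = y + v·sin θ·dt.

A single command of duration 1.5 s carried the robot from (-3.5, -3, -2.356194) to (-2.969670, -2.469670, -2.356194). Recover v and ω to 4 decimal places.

Δθ = -2.356194 − -2.356194 = 0.000000
ω = Δθ/dt = 0.000000/1.5 = 0.0000
ω = 0 → v = (Δx·cos θ + Δy·sin θ)/dt = -0.5000

v = -0.5000, ω = 0.0000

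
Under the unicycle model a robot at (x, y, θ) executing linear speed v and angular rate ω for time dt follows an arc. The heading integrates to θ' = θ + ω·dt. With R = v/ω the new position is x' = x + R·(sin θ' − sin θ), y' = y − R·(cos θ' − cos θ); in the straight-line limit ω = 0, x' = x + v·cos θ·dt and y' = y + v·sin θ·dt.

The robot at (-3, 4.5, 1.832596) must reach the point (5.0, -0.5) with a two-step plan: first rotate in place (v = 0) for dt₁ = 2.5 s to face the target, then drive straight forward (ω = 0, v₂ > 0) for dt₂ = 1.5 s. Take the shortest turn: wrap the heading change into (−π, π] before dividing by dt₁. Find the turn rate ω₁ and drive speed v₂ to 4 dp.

heading to target = atan2(-0.5−4.5, 5−-3) = -0.5586
Δθ = wrap(-0.5586 − 1.8326) = -2.3912; ω₁ = Δθ/dt₁ = -0.9565
distance = √((5−-3)² + (-0.5−4.5)²) = 9.4340; v₂ = distance/dt₂ = 6.2893

ω₁ = -0.9565, v₂ = 6.2893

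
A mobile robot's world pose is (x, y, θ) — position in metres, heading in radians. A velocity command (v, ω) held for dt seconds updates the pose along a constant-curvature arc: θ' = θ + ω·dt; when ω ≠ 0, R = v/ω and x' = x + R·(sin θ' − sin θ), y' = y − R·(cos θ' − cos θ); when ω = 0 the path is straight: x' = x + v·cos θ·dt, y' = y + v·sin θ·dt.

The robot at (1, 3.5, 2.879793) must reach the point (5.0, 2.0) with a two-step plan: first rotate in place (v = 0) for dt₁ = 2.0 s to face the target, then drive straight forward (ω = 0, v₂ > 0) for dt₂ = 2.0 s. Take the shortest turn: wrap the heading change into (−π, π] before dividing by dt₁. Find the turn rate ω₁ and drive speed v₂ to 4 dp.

ω₁ = 1.5223, v₂ = 2.1360

heading to target = atan2(2−3.5, 5−1) = -0.3588
Δθ = wrap(-0.3588 − 2.8798) = 3.0446; ω₁ = Δθ/dt₁ = 1.5223
distance = √((5−1)² + (2−3.5)²) = 4.2720; v₂ = distance/dt₂ = 2.1360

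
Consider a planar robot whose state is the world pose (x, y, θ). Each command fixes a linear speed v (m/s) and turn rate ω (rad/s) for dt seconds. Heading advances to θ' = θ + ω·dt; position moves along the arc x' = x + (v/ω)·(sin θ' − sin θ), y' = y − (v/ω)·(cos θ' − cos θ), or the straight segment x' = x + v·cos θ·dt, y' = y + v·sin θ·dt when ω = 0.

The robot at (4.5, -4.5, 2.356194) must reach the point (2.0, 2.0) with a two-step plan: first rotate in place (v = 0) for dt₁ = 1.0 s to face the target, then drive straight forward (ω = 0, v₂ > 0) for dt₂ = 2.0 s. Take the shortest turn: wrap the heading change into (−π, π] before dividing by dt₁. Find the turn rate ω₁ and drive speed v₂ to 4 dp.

ω₁ = -0.4182, v₂ = 3.4821

heading to target = atan2(2−-4.5, 2−4.5) = 1.9380
Δθ = wrap(1.9380 − 2.3562) = -0.4182; ω₁ = Δθ/dt₁ = -0.4182
distance = √((2−4.5)² + (2−-4.5)²) = 6.9642; v₂ = distance/dt₂ = 3.4821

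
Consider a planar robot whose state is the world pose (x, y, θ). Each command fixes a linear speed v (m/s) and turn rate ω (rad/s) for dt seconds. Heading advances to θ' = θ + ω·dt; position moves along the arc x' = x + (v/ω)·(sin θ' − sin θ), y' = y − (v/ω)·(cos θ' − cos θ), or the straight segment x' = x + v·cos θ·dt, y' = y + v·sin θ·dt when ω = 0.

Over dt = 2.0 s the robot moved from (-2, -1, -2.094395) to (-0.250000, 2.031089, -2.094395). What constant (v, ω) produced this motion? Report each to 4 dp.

Δθ = -2.094395 − -2.094395 = 0.000000
ω = Δθ/dt = 0.000000/2.0 = 0.0000
ω = 0 → v = (Δx·cos θ + Δy·sin θ)/dt = -1.7500

v = -1.7500, ω = 0.0000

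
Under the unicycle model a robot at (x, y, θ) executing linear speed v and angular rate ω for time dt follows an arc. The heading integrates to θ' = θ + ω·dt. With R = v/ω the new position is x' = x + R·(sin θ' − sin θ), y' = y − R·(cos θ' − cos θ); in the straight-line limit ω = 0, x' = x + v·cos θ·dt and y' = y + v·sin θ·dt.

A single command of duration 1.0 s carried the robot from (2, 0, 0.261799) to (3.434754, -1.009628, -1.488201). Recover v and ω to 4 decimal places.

v = 2.0000, ω = -1.7500

Δθ = -1.488201 − 0.261799 = -1.750000
ω = Δθ/dt = -1.750000/1.0 = -1.7500
R = Δx/(sin θ' − sin θ) = -1.1429
v = R·ω = -1.1429·-1.7500 = 2.0000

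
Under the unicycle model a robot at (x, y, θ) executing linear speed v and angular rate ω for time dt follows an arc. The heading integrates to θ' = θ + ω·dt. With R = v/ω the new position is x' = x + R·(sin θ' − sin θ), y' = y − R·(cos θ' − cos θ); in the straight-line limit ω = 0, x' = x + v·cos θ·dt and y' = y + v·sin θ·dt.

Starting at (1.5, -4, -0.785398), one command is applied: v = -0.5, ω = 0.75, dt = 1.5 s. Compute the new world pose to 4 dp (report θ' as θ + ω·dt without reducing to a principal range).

(0.8065, -3.8428, 0.3396)

θ' = -0.7854 + 0.75·1.5 = 0.3396
R = v/ω = -0.5/0.75 = -0.6667
x' = 1.5 + -0.6667·(sin 0.3396 − sin -0.7854) = 0.8065
y' = -4 − -0.6667·(cos 0.3396 − cos -0.7854) = -3.8428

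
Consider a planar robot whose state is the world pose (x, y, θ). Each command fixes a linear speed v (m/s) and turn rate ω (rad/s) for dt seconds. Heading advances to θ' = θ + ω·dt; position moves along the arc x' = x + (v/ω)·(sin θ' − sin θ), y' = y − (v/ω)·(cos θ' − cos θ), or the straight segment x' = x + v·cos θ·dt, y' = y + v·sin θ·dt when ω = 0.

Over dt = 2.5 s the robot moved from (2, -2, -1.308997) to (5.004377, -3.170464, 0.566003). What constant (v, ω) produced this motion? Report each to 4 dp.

v = 1.5000, ω = 0.7500

Δθ = 0.566003 − -1.308997 = 1.875000
ω = Δθ/dt = 1.875000/2.5 = 0.7500
R = Δx/(sin θ' − sin θ) = 2.0000
v = R·ω = 2.0000·0.7500 = 1.5000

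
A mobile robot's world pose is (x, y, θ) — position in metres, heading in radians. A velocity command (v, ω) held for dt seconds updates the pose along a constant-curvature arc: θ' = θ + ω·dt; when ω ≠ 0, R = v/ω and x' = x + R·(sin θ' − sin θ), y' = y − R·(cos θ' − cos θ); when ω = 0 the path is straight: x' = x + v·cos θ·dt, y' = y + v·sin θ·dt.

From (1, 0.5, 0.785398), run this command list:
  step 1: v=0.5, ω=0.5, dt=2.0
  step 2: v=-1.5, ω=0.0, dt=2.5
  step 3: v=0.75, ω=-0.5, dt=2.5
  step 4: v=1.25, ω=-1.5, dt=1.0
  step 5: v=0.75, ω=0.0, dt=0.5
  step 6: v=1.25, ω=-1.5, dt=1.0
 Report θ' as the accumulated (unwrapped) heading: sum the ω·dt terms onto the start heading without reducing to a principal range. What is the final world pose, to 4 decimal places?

step 1: θ'=1.7854 (R=1.0000) → pose (1.2700, 1.4201, 1.7854)
step 2: θ'=1.7854 (straight) → pose (2.0685, -2.2439, 1.7854)
step 3: θ'=0.5354 (R=-1.5000) → pose (2.7689, -0.6344, 0.5354)
step 4: θ'=-0.9646 (R=-0.8333) → pose (3.8789, -0.8763, -0.9646)
step 5: θ'=-0.9646 (straight) → pose (4.0925, -1.1845, -0.9646)
step 6: θ'=-2.4646 (R=-0.8333) → pose (3.9297, -2.3088, -2.4646)

(3.9297, -2.3088, -2.4646)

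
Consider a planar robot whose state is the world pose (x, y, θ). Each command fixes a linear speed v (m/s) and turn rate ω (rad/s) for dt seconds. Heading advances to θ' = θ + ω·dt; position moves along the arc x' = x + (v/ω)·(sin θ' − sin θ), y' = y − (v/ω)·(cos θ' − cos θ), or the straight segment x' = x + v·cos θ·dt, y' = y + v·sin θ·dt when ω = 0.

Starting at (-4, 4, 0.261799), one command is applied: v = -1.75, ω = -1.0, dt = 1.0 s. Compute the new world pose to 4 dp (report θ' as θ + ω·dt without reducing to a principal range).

(-5.6306, 4.3959, -0.7382)

θ' = 0.2618 + -1.0·1.0 = -0.7382
R = v/ω = -1.75/-1.0 = 1.7500
x' = -4 + 1.7500·(sin -0.7382 − sin 0.2618) = -5.6306
y' = 4 − 1.7500·(cos -0.7382 − cos 0.2618) = 4.3959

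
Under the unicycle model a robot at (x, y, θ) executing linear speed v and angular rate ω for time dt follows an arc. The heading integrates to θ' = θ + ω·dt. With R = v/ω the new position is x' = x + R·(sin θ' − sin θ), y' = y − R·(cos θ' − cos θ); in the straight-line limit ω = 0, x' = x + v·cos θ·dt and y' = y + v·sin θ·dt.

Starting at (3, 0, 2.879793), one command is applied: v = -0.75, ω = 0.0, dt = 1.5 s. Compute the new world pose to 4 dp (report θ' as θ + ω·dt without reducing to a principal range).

(4.0867, -0.2912, 2.8798)

θ' = 2.8798 + 0.0·1.5 = 2.8798
ω = 0 → straight: x' = 3 + -0.75·cos(2.8798)·1.5 = 4.0867
y' = 0 + -0.75·sin(2.8798)·1.5 = -0.2912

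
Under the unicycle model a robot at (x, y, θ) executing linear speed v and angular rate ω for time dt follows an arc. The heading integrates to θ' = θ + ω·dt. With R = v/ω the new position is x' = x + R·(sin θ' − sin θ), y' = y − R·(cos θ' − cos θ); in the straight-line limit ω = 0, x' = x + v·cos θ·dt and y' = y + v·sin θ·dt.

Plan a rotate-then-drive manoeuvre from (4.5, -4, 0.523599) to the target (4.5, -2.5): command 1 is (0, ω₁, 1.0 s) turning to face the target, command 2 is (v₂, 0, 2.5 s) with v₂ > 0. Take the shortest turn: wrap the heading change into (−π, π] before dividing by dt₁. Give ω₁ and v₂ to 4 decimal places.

ω₁ = 1.0472, v₂ = 0.6000

heading to target = atan2(-2.5−-4, 4.5−4.5) = 1.5708
Δθ = wrap(1.5708 − 0.5236) = 1.0472; ω₁ = Δθ/dt₁ = 1.0472
distance = √((4.5−4.5)² + (-2.5−-4)²) = 1.5000; v₂ = distance/dt₂ = 0.6000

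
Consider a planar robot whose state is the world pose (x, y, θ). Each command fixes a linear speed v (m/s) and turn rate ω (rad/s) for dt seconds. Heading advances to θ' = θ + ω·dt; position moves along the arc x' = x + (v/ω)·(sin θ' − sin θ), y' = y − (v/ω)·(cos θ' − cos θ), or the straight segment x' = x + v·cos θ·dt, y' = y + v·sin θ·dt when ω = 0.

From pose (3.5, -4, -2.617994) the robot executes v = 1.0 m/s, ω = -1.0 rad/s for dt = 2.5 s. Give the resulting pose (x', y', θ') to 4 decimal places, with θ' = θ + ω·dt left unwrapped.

(2.0811, -2.7394, -5.1180)

θ' = -2.6180 + -1.0·2.5 = -5.1180
R = v/ω = 1.0/-1.0 = -1.0000
x' = 3.5 + -1.0000·(sin -5.1180 − sin -2.6180) = 2.0811
y' = -4 − -1.0000·(cos -5.1180 − cos -2.6180) = -2.7394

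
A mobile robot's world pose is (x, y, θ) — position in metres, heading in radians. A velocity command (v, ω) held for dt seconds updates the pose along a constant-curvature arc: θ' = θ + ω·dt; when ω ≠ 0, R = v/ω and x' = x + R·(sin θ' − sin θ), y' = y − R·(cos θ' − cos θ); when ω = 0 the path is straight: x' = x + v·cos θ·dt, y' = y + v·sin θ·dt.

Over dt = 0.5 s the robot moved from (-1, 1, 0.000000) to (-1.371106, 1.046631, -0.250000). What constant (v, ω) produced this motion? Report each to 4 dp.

Δθ = -0.250000 − 0.000000 = -0.250000
ω = Δθ/dt = -0.250000/0.5 = -0.5000
R = Δx/(sin θ' − sin θ) = 1.5000
v = R·ω = 1.5000·-0.5000 = -0.7500

v = -0.7500, ω = -0.5000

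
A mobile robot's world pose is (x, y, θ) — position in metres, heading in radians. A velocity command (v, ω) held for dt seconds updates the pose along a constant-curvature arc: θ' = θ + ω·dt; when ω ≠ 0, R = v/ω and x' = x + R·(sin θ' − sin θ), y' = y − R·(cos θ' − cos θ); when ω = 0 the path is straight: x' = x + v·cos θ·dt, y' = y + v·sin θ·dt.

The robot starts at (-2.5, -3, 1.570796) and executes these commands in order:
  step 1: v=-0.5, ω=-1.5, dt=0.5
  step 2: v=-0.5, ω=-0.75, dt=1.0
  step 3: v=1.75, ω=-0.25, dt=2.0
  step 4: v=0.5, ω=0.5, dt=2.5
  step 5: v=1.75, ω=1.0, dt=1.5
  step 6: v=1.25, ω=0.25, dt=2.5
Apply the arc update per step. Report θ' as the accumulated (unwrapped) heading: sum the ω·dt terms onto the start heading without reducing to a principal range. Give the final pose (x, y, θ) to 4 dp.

(-1.1598, 0.0545, 2.9458)

step 1: θ'=0.8208 (R=0.3333) → pose (-2.5894, -3.2272, 0.8208)
step 2: θ'=0.0708 (R=0.6667) → pose (-3.0301, -3.4378, 0.0708)
step 3: θ'=-0.4292 (R=-7.0000) → pose (0.3781, -4.0552, -0.4292)
step 4: θ'=0.8208 (R=1.0000) → pose (1.5260, -3.8275, 0.8208)
step 5: θ'=2.3208 (R=1.7500) → pose (1.5260, -1.4418, 2.3208)
step 6: θ'=2.9458 (R=5.0000) → pose (-1.1598, 0.0545, 2.9458)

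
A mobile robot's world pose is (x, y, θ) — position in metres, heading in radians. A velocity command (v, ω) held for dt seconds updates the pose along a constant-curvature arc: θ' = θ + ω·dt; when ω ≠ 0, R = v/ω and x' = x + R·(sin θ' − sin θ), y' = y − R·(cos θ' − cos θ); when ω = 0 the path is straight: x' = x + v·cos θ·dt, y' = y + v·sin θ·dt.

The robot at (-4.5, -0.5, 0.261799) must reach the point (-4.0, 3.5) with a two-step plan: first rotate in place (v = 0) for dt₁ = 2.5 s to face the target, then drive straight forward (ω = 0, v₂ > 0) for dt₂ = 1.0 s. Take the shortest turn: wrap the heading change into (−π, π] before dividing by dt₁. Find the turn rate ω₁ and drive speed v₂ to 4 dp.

ω₁ = 0.4739, v₂ = 4.0311

heading to target = atan2(3.5−-0.5, -4−-4.5) = 1.4464
Δθ = wrap(1.4464 − 0.2618) = 1.1846; ω₁ = Δθ/dt₁ = 0.4739
distance = √((-4−-4.5)² + (3.5−-0.5)²) = 4.0311; v₂ = distance/dt₂ = 4.0311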